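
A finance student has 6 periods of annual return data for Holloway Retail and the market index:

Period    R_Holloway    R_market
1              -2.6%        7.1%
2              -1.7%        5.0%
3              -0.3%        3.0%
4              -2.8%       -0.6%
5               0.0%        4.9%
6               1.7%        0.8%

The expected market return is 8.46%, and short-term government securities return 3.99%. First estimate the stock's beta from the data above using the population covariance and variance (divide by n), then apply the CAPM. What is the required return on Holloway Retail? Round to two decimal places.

Mean R_i = (-2.6 − 1.7 − 0.3 − 2.8 + 0.0 + 1.7) / 6 = -0.9500%
Mean R_m = (7.1 + 5.0 + 3.0 − 0.6 + 4.9 + 0.8) / 6 = 3.3667%
Σ(R_i − R̄_i)(R_m − R̄_m) = -5.6300  ⇒  Cov = -5.6300 / 6 = -0.9383
Σ(R_m − R̄_m)² = 41.4133  ⇒  Var(R_m) = 41.4133 / 6 = 6.9022
β = Cov / Var(R_m) = -0.9383 / 6.9022 = -0.1359
MRP = 8.46% − 3.99% = 4.47%
E(R) = R_f + β × MRP = 3.99% + -0.1359 × 4.47% = 3.38%

3.38%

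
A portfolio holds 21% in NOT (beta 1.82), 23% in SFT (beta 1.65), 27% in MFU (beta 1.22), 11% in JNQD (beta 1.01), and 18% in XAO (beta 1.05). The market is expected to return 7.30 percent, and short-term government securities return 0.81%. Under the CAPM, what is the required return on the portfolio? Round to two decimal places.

β_P = Σ w_i β_i = 0.21×1.82 + 0.23×1.65 + 0.27×1.22 + 0.11×1.01 + 0.18×1.05 = 1.3912
MRP = 7.30% − 0.81% = 6.49%
E(R_P) = R_f + β_P × MRP = 0.81% + 1.3912 × 6.49% = 9.84%

9.84%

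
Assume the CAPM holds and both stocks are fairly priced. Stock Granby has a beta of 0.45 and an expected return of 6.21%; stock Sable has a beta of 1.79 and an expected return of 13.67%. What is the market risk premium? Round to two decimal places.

Both satisfy E(R) = R_f + β·MRP, so the slope of the SML is
MRP = (13.67% − 6.21%) / (1.79 − 0.45) = 7.46% / 1.34 = 5.5672%

5.57%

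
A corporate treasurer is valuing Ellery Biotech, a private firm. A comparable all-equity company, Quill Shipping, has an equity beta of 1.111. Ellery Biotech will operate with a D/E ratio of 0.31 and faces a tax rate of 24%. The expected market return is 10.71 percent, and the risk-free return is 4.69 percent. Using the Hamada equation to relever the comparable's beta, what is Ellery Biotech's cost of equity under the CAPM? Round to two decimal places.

β_L = β_U × [1 + (1 − t)(D/E)] = 1.111 × [1 + (1 − 0.24) × 0.31]
    = 1.111 × [1 + 0.76 × 0.31] = 1.111 × 1.2356 = 1.3728
MRP = 10.71% − 4.69% = 6.02%
E(R) = R_f + β_L × MRP = 4.69% + 1.3728 × 6.02% = 12.95%

12.95%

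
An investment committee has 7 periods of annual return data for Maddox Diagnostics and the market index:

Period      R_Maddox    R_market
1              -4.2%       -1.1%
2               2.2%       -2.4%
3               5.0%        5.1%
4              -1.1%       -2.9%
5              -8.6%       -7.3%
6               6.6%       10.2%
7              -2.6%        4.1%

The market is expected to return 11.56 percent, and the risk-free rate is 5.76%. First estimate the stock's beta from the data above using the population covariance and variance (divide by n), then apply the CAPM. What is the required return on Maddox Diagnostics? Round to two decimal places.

9.88%

Mean R_i = (-4.2 + 2.2 + 5.0 − 1.1 − 8.6 + 6.6 − 2.6) / 7 = -0.3857%
Mean R_m = (-1.1 − 2.4 + 5.1 − 2.9 − 7.3 + 10.2 + 4.1) / 7 = 0.8143%
Σ(R_i − R̄_i)(R_m − R̄_m) = 149.6686  ⇒  Cov = 149.6686 / 7 = 21.3812
Σ(R_m − R̄_m)² = 210.8886  ⇒  Var(R_m) = 210.8886 / 7 = 30.1269
β = Cov / Var(R_m) = 21.3812 / 30.1269 = 0.7097
MRP = 11.56% − 5.76% = 5.80%
E(R) = R_f + β × MRP = 5.76% + 0.7097 × 5.80% = 9.88%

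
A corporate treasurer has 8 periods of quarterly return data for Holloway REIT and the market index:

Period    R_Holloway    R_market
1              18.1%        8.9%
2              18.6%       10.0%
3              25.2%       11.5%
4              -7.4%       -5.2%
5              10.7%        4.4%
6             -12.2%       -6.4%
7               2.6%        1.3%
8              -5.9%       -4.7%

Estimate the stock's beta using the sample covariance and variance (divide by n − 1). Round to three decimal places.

1.897

Mean R_i = (18.1 + 18.6 + 25.2 − 7.4 + 10.7 − 12.2 + 2.6 − 5.9) / 8 = 6.2125%
Mean R_m = (8.9 + 10.0 + 11.5 − 5.2 + 4.4 − 6.4 + 1.3 − 4.7) / 8 = 2.4750%
Σ(R_i − R̄_i)(R_m − R̄_m) = 708.6325  ⇒  Cov = 708.6325 / 7 = 101.2332
Σ(R_m − R̄_m)² = 373.5950  ⇒  Var(R_m) = 373.5950 / 7 = 53.3707
β = Cov / Var(R_m) = 101.2332 / 53.3707 = 1.8968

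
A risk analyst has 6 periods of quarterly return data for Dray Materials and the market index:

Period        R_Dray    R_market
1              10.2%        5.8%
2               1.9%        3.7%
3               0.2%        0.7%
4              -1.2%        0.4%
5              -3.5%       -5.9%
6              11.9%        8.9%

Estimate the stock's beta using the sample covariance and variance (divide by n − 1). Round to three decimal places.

1.130

Mean R_i = (10.2 + 1.9 + 0.2 − 1.2 − 3.5 + 11.9) / 6 = 3.2500%
Mean R_m = (5.8 + 3.7 + 0.7 + 0.4 − 5.9 + 8.9) / 6 = 2.2667%
Σ(R_i − R̄_i)(R_m − R̄_m) = 148.2100  ⇒  Cov = 148.2100 / 5 = 29.6420
Σ(R_m − R̄_m)² = 131.1733  ⇒  Var(R_m) = 131.1733 / 5 = 26.2347
β = Cov / Var(R_m) = 29.6420 / 26.2347 = 1.1299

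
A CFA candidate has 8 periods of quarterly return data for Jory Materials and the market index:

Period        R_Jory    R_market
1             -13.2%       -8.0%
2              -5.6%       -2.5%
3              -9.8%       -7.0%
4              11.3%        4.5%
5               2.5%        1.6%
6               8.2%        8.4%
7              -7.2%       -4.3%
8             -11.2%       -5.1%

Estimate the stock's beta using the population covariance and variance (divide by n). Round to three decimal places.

1.519

Mean R_i = (-13.2 − 5.6 − 9.8 + 11.3 + 2.5 + 8.2 − 7.2 − 11.2) / 8 = -3.1250%
Mean R_m = (-8.0 − 2.5 − 7.0 + 4.5 + 1.6 + 8.4 − 4.3 − 5.1) / 8 = -1.5500%
Σ(R_i − R̄_i)(R_m − R̄_m) = 361.2600  ⇒  Cov = 361.2600 / 8 = 45.1575
Σ(R_m − R̄_m)² = 237.9000  ⇒  Var(R_m) = 237.9000 / 8 = 29.7375
β = Cov / Var(R_m) = 45.1575 / 29.7375 = 1.5185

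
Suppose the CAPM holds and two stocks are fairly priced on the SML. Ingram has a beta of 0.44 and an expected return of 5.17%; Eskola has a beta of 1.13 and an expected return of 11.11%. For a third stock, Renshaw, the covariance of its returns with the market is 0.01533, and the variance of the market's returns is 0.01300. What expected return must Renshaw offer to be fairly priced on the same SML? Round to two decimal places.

MRP = (11.11% − 5.17%) / (1.13 − 0.44) = 8.6087%
R_f = 5.17% − 0.44 × 8.6087% = 1.3822%
β_Renshaw = Cov / Var(R_m) = 0.01533 / 0.01300 = 1.1792
E(R_Renshaw) = R_f + β × MRP = 1.3822% + 1.1792 × 8.6087% = 11.53%

11.53%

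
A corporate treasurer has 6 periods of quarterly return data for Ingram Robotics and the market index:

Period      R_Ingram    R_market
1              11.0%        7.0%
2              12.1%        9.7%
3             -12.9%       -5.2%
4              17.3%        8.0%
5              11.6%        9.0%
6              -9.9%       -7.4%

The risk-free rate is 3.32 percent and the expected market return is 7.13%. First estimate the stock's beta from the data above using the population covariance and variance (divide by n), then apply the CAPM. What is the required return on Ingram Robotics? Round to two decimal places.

9.44%

Mean R_i = (11.0 + 12.1 − 12.9 + 17.3 + 11.6 − 9.9) / 6 = 4.8667%
Mean R_m = (7.0 + 9.7 − 5.2 + 8.0 + 9.0 − 7.4) / 6 = 3.5167%
Σ(R_i − R̄_i)(R_m − R̄_m) = 474.8233  ⇒  Cov = 474.8233 / 6 = 79.1372
Σ(R_m − R̄_m)² = 295.6883  ⇒  Var(R_m) = 295.6883 / 6 = 49.2814
β = Cov / Var(R_m) = 79.1372 / 49.2814 = 1.6058
MRP = 7.13% − 3.32% = 3.81%
E(R) = R_f + β × MRP = 3.32% + 1.6058 × 3.81% = 9.44%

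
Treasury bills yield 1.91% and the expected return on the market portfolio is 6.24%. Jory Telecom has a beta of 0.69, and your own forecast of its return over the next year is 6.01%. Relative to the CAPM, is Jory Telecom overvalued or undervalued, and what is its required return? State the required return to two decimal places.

Undervalued; required return 4.90%

MRP = 6.24% − 1.91% = 4.33%
Required return = R_f + β·MRP = 1.91% + 0.69 × 4.33% = 4.90%
Forecast 6.01% > required 4.90% → the stock plots above the SML → undervalued.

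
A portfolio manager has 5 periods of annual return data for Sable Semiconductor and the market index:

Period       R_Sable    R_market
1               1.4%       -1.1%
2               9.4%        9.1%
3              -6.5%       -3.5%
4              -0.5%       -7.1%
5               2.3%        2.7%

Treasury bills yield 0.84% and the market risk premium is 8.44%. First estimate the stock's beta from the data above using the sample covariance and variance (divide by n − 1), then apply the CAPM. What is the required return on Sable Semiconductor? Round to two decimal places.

Mean R_i = (1.4 + 9.4 − 6.5 − 0.5 + 2.3) / 5 = 1.2200%
Mean R_m = (-1.1 + 9.1 − 3.5 − 7.1 + 2.7) / 5 = 0.0200%
Σ(R_i − R̄_i)(R_m − R̄_m) = 116.3880  ⇒  Cov = 116.3880 / 4 = 29.0970
Σ(R_m − R̄_m)² = 153.9680  ⇒  Var(R_m) = 153.9680 / 4 = 38.4920
β = Cov / Var(R_m) = 29.0970 / 38.4920 = 0.7559
E(R) = R_f + β × MRP = 0.84% + 0.7559 × 8.44% = 7.22%

7.22%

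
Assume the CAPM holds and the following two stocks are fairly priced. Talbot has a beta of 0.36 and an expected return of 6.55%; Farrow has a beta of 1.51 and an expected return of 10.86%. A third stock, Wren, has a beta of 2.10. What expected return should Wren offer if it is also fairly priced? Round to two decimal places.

MRP (SML slope) = (10.86% − 6.55%) / (1.51 − 0.36) = 4.31% / 1.15 = 3.7478%
R_f (intercept) = 6.55% − 0.36 × 3.7478% = 5.2008%
E(R_Wren) = R_f + β × MRP = 5.2008% + 2.10 × 3.7478% = 13.07%

13.07%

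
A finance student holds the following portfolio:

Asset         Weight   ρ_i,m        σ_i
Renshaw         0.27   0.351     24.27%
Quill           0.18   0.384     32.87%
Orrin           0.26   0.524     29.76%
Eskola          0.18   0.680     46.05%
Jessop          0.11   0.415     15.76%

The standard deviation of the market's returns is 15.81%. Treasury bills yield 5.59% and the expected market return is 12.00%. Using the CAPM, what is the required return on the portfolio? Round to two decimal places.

β_Renshaw = 0.351 × 24.27% / 15.81% = 0.5388
β_Quill = 0.384 × 32.87% / 15.81% = 0.7984
β_Orrin = 0.524 × 29.76% / 15.81% = 0.9864
β_Eskola = 0.680 × 46.05% / 15.81% = 1.9806
β_Jessop = 0.415 × 15.76% / 15.81% = 0.4137
β_P = Σ w_i β_i = 0.27×0.5388 + 0.18×0.7984 + 0.26×0.9864 + 0.18×1.9806 + 0.11×0.4137 = 0.9477
MRP = 12.00% − 5.59% = 6.41%
E(R_P) = R_f + β_P × MRP = 5.59% + 0.9477 × 6.41% = 11.66%

11.66%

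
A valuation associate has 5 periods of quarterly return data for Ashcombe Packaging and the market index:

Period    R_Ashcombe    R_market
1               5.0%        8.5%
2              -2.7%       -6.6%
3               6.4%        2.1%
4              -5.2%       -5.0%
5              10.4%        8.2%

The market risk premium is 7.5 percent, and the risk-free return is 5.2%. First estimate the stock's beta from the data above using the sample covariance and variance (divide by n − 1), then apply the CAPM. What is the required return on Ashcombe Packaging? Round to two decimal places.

11.32%

Mean R_i = (5.0 − 2.7 + 6.4 − 5.2 + 10.4) / 5 = 2.7800%
Mean R_m = (8.5 − 6.6 + 2.1 − 5.0 + 8.2) / 5 = 1.4400%
Σ(R_i − R̄_i)(R_m − R̄_m) = 165.0240  ⇒  Cov = 165.0240 / 4 = 41.2560
Σ(R_m − R̄_m)² = 202.0920  ⇒  Var(R_m) = 202.0920 / 4 = 50.5230
β = Cov / Var(R_m) = 41.2560 / 50.5230 = 0.8166
E(R) = R_f + β × MRP = 5.2% + 0.8166 × 7.5% = 11.32%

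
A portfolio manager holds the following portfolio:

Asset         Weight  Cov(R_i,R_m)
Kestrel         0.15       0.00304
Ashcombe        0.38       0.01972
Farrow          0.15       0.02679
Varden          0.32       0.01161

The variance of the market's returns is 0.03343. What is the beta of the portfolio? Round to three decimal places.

0.469

β_Kestrel = 0.00304 / 0.03343 = 0.0909
β_Ashcombe = 0.01972 / 0.03343 = 0.5899
β_Farrow = 0.02679 / 0.03343 = 0.8014
β_Varden = 0.01161 / 0.03343 = 0.3473
β_P = Σ w_i β_i = 0.15×0.0909 + 0.38×0.5899 + 0.15×0.8014 + 0.32×0.3473 = 0.4691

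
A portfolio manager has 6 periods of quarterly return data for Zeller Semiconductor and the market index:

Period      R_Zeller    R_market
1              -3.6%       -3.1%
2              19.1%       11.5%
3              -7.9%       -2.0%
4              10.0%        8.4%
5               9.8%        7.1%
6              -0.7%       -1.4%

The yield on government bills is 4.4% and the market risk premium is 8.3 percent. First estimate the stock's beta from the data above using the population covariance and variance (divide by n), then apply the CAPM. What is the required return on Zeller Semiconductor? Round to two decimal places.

Mean R_i = (-3.6 + 19.1 − 7.9 + 10.0 + 9.8 − 0.7) / 6 = 4.4500%
Mean R_m = (-3.1 + 11.5 − 2.0 + 8.4 + 7.1 − 1.4) / 6 = 3.4167%
Σ(R_i − R̄_i)(R_m − R̄_m) = 309.9450  ⇒  Cov = 309.9450 / 6 = 51.6575
Σ(R_m − R̄_m)² = 198.7483  ⇒  Var(R_m) = 198.7483 / 6 = 33.1247
β = Cov / Var(R_m) = 51.6575 / 33.1247 = 1.5595
E(R) = R_f + β × MRP = 4.4% + 1.5595 × 8.3% = 17.34%

17.34%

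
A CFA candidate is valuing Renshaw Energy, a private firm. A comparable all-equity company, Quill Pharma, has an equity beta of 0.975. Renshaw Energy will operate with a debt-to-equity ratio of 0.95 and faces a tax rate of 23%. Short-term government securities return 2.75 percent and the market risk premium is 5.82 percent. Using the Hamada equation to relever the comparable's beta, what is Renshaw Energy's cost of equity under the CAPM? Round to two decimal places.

12.58%

β_L = β_U × [1 + (1 − t)(D/E)] = 0.975 × [1 + (1 − 0.23) × 0.95]
    = 0.975 × [1 + 0.77 × 0.95] = 0.975 × 1.7315 = 1.6882
E(R) = R_f + β_L × MRP = 2.75% + 1.6882 × 5.82% = 12.58%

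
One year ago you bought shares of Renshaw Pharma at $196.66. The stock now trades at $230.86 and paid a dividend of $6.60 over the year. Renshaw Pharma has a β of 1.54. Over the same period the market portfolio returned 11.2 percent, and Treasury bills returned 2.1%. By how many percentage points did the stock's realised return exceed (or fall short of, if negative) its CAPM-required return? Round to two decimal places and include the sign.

+4.63%

Realised HPR = (P1 + D1 − P0) / P0 = (230.86 + 6.60 − 196.66) / 196.66 = 40.80 / 196.66 = 20.7465%
MRP = 11.2% − 2.1% = 9.10%
CAPM required = R_f + β·MRP = 2.1% + 1.54 × 9.1% = 16.1140%
α = realised − required = 20.7465% − 16.1140% = +4.63%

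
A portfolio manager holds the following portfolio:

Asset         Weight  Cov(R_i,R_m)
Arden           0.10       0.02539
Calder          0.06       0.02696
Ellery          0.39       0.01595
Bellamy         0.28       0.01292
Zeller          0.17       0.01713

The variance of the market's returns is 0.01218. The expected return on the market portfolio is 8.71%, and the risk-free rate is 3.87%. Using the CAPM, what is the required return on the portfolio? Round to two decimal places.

β_Arden = 0.02539 / 0.01218 = 2.0846
β_Calder = 0.02696 / 0.01218 = 2.2135
β_Ellery = 0.01595 / 0.01218 = 1.3095
β_Bellamy = 0.01292 / 0.01218 = 1.0608
β_Zeller = 0.01713 / 0.01218 = 1.4064
β_P = Σ w_i β_i = 0.10×2.0846 + 0.06×2.2135 + 0.39×1.3095 + 0.28×1.0608 + 0.17×1.4064 = 1.3881
MRP = 8.71% − 3.87% = 4.84%
E(R_P) = R_f + β_P × MRP = 3.87% + 1.3881 × 4.84% = 10.59%

10.59%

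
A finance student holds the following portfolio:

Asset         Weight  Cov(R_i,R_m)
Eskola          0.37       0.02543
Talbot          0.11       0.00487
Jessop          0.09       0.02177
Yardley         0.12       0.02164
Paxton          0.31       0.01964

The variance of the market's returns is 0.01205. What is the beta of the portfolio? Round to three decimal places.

1.709

β_Eskola = 0.02543 / 0.01205 = 2.1104
β_Talbot = 0.00487 / 0.01205 = 0.4041
β_Jessop = 0.02177 / 0.01205 = 1.8066
β_Yardley = 0.02164 / 0.01205 = 1.7959
β_Paxton = 0.01964 / 0.01205 = 1.6299
β_P = Σ w_i β_i = 0.37×2.1104 + 0.11×0.4041 + 0.09×1.8066 + 0.12×1.7959 + 0.31×1.6299 = 1.7087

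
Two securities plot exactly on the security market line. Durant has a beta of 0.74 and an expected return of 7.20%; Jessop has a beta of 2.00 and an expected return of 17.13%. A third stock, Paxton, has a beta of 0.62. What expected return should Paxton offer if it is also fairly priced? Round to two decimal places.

MRP (SML slope) = (17.13% − 7.20%) / (2.00 − 0.74) = 9.93% / 1.26 = 7.8810%
R_f (intercept) = 7.20% − 0.74 × 7.8810% = 1.3681%
E(R_Paxton) = R_f + β × MRP = 1.3681% + 0.62 × 7.8810% = 6.25%

6.25%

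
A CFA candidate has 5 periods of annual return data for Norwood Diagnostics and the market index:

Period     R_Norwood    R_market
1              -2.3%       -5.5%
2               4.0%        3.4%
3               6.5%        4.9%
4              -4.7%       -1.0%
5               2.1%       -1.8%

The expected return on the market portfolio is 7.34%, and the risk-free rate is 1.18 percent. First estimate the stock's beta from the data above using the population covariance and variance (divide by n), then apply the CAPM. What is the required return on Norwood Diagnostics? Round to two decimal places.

Mean R_i = (-2.3 + 4.0 + 6.5 − 4.7 + 2.1) / 5 = 1.1200%
Mean R_m = (-5.5 + 3.4 + 4.9 − 1.0 − 1.8) / 5 = 0.0000%
Σ(R_i − R̄_i)(R_m − R̄_m) = 59.0200  ⇒  Cov = 59.0200 / 5 = 11.8040
Σ(R_m − R̄_m)² = 70.0600  ⇒  Var(R_m) = 70.0600 / 5 = 14.0120
β = Cov / Var(R_m) = 11.8040 / 14.0120 = 0.8424
MRP = 7.34% − 1.18% = 6.16%
E(R) = R_f + β × MRP = 1.18% + 0.8424 × 6.16% = 6.37%

6.37%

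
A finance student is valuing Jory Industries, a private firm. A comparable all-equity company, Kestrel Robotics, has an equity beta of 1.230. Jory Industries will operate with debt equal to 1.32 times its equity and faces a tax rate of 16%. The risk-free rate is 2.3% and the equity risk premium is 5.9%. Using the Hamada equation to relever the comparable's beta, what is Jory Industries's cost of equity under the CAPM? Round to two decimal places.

β_L = β_U × [1 + (1 − t)(D/E)] = 1.230 × [1 + (1 − 0.16) × 1.32]
    = 1.230 × [1 + 0.84 × 1.32] = 1.230 × 2.1088 = 2.5938
E(R) = R_f + β_L × MRP = 2.3% + 2.5938 × 5.9% = 17.60%

17.60%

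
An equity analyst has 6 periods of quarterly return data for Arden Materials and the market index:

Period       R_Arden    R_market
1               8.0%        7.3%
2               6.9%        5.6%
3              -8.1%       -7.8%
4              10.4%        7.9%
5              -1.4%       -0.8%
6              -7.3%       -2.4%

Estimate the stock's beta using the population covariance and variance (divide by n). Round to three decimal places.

1.246

Mean R_i = (8.0 + 6.9 − 8.1 + 10.4 − 1.4 − 7.3) / 6 = 1.4167%
Mean R_m = (7.3 + 5.6 − 7.8 + 7.9 − 0.8 − 2.4) / 6 = 1.6333%
Σ(R_i − R̄_i)(R_m − R̄_m) = 247.1367  ⇒  Cov = 247.1367 / 6 = 41.1895
Σ(R_m − R̄_m)² = 198.2933  ⇒  Var(R_m) = 198.2933 / 6 = 33.0489
β = Cov / Var(R_m) = 41.1895 / 33.0489 = 1.2463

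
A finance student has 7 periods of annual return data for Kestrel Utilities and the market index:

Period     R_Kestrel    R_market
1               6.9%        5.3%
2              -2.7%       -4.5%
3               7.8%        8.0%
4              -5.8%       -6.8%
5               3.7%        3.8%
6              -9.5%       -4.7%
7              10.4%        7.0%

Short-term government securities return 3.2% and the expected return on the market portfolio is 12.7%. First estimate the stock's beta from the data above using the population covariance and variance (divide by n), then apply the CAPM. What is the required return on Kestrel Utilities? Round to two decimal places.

Mean R_i = (6.9 − 2.7 + 7.8 − 5.8 + 3.7 − 9.5 + 10.4) / 7 = 1.5429%
Mean R_m = (5.3 − 4.5 + 8.0 − 6.8 + 3.8 − 4.7 + 7.0) / 7 = 1.1571%
Σ(R_i − R̄_i)(R_m − R̄_m) = 269.5729  ⇒  Cov = 269.5729 / 7 = 38.5104
Σ(R_m − R̄_m)² = 234.7371  ⇒  Var(R_m) = 234.7371 / 7 = 33.5339
β = Cov / Var(R_m) = 38.5104 / 33.5339 = 1.1484
MRP = 12.7% − 3.2% = 9.50%
E(R) = R_f + β × MRP = 3.2% + 1.1484 × 9.5% = 14.11%

14.11%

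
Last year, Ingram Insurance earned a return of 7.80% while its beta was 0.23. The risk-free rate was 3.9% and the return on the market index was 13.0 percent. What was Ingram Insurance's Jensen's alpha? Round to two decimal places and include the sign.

Market excess return = 13.0% − 3.9% = 9.10%
CAPM benchmark = R_f + β(R_m − R_f) = 3.9% + 0.23 × 9.1% = 5.9930%
α = actual − benchmark = 7.80% − 5.9930% = +1.81%

+1.81%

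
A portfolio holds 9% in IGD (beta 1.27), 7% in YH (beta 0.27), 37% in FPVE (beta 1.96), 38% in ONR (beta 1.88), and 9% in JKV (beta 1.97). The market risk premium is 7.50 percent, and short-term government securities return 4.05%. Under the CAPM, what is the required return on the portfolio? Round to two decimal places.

17.18%

β_P = Σ w_i β_i = 0.09×1.27 + 0.07×0.27 + 0.37×1.96 + 0.38×1.88 + 0.09×1.97 = 1.7501
E(R_P) = R_f + β_P × MRP = 4.05% + 1.7501 × 7.50% = 17.18%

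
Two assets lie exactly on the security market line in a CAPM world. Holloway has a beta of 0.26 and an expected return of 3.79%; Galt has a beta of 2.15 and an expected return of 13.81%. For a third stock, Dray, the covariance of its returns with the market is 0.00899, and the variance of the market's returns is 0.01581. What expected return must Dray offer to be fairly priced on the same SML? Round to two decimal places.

5.43%

MRP = (13.81% − 3.79%) / (2.15 − 0.26) = 5.3016%
R_f = 3.79% − 0.26 × 5.3016% = 2.4116%
β_Dray = Cov / Var(R_m) = 0.00899 / 0.01581 = 0.5686
E(R_Dray) = R_f + β × MRP = 2.4116% + 0.5686 × 5.3016% = 5.43%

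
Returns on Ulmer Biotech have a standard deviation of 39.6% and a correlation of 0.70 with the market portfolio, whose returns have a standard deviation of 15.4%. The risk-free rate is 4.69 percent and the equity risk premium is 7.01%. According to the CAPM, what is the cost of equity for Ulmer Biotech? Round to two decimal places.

17.31%

β = ρ × σ_i / σ_m = 0.70 × 39.6% / 15.4% = 1.8000
E(R) = 4.69% + 1.8000 × 7.01% = 17.31%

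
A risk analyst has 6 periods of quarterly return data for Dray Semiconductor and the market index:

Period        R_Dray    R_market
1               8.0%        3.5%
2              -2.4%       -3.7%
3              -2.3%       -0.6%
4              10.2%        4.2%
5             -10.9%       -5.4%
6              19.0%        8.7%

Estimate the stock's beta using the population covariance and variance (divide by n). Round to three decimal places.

Mean R_i = (8.0 − 2.4 − 2.3 + 10.2 − 10.9 + 19.0) / 6 = 3.6000%
Mean R_m = (3.5 − 3.7 − 0.6 + 4.2 − 5.4 + 8.7) / 6 = 1.1167%
Σ(R_i − R̄_i)(R_m − R̄_m) = 281.1400  ⇒  Cov = 281.1400 / 6 = 46.8567
Σ(R_m − R̄_m)² = 141.3083  ⇒  Var(R_m) = 141.3083 / 6 = 23.5514
β = Cov / Var(R_m) = 46.8567 / 23.5514 = 1.9896

1.990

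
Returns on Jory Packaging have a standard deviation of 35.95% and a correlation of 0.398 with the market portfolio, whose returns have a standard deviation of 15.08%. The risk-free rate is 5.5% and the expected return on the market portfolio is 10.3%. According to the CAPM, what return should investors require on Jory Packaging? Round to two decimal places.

10.05%

β = ρ × σ_i / σ_m = 0.398 × 35.95% / 15.08% = 0.9488
MRP = 10.3% − 5.5% = 4.80%
E(R) = 5.5% + 0.9488 × 4.8% = 10.05%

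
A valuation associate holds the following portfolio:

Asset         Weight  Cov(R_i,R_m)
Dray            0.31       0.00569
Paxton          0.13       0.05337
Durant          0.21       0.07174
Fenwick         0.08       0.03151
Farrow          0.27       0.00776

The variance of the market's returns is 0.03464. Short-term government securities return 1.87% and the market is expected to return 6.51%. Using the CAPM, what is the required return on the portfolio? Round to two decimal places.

5.67%

β_Dray = 0.00569 / 0.03464 = 0.1643
β_Paxton = 0.05337 / 0.03464 = 1.5407
β_Durant = 0.07174 / 0.03464 = 2.0710
β_Fenwick = 0.03151 / 0.03464 = 0.9096
β_Farrow = 0.00776 / 0.03464 = 0.2240
β_P = Σ w_i β_i = 0.31×0.1643 + 0.13×1.5407 + 0.21×2.0710 + 0.08×0.9096 + 0.27×0.2240 = 0.8194
MRP = 6.51% − 1.87% = 4.64%
E(R_P) = R_f + β_P × MRP = 1.87% + 0.8194 × 4.64% = 5.67%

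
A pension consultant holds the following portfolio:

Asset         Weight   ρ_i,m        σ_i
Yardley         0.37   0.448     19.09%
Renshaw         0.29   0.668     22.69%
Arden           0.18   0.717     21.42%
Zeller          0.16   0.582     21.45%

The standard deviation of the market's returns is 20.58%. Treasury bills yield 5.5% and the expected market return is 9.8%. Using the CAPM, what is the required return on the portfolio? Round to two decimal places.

β_Yardley = 0.448 × 19.09% / 20.58% = 0.4156
β_Renshaw = 0.668 × 22.69% / 20.58% = 0.7365
β_Arden = 0.717 × 21.42% / 20.58% = 0.7463
β_Zeller = 0.582 × 21.45% / 20.58% = 0.6066
β_P = Σ w_i β_i = 0.37×0.4156 + 0.29×0.7365 + 0.18×0.7463 + 0.16×0.6066 = 0.5987
MRP = 9.8% − 5.5% = 4.30%
E(R_P) = R_f + β_P × MRP = 5.5% + 0.5987 × 4.3% = 8.07%

8.07%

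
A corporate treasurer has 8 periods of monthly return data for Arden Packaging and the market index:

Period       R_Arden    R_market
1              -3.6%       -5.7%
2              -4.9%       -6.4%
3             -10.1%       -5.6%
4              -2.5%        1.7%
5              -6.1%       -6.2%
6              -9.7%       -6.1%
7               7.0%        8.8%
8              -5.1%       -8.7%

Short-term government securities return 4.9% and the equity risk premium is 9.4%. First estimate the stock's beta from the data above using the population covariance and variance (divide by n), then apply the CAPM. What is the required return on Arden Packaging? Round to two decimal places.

Mean R_i = (-3.6 − 4.9 − 10.1 − 2.5 − 6.1 − 9.7 + 7.0 − 5.1) / 8 = -4.3750%
Mean R_m = (-5.7 − 6.4 − 5.6 + 1.7 − 6.2 − 6.1 + 8.8 − 8.7) / 8 = -3.5250%
Σ(R_i − R̄_i)(R_m − R̄_m) = 183.7750  ⇒  Cov = 183.7750 / 8 = 22.9719
Σ(R_m − R̄_m)² = 237.0750  ⇒  Var(R_m) = 237.0750 / 8 = 29.6344
β = Cov / Var(R_m) = 22.9719 / 29.6344 = 0.7752
E(R) = R_f + β × MRP = 4.9% + 0.7752 × 9.4% = 12.19%

12.19%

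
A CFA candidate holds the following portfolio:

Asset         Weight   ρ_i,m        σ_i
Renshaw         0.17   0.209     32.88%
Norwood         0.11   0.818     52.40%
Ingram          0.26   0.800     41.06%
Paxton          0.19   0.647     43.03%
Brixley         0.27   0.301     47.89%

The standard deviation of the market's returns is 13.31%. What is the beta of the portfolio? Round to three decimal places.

β_Renshaw = 0.209 × 32.88% / 13.31% = 0.5163
β_Norwood = 0.818 × 52.40% / 13.31% = 3.2204
β_Ingram = 0.800 × 41.06% / 13.31% = 2.4679
β_Paxton = 0.647 × 43.03% / 13.31% = 2.0917
β_Brixley = 0.301 × 47.89% / 13.31% = 1.0830
β_P = Σ w_i β_i = 0.17×0.5163 + 0.11×3.2204 + 0.26×2.4679 + 0.19×2.0917 + 0.27×1.0830 = 1.7735

1.774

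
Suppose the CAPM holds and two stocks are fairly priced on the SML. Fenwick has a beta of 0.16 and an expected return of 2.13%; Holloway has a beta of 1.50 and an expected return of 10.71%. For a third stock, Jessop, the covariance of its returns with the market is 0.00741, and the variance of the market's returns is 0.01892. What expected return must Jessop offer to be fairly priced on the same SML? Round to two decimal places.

MRP = (10.71% − 2.13%) / (1.50 − 0.16) = 6.4030%
R_f = 2.13% − 0.16 × 6.4030% = 1.1055%
β_Jessop = Cov / Var(R_m) = 0.00741 / 0.01892 = 0.3916
E(R_Jessop) = R_f + β × MRP = 1.1055% + 0.3916 × 6.4030% = 3.61%

3.61%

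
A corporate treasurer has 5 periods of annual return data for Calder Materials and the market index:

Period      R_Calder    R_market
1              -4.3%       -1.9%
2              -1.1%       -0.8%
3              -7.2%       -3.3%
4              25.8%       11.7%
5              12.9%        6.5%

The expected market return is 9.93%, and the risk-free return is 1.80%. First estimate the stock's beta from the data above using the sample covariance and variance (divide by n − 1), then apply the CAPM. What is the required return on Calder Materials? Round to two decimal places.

Mean R_i = (-4.3 − 1.1 − 7.2 + 25.8 + 12.9) / 5 = 5.2200%
Mean R_m = (-1.9 − 0.8 − 3.3 + 11.7 + 6.5) / 5 = 2.4400%
Σ(R_i − R̄_i)(R_m − R̄_m) = 354.8360  ⇒  Cov = 354.8360 / 4 = 88.7090
Σ(R_m − R̄_m)² = 164.5120  ⇒  Var(R_m) = 164.5120 / 4 = 41.1280
β = Cov / Var(R_m) = 88.7090 / 41.1280 = 2.1569
MRP = 9.93% − 1.80% = 8.13%
E(R) = R_f + β × MRP = 1.80% + 2.1569 × 8.13% = 19.34%

19.34%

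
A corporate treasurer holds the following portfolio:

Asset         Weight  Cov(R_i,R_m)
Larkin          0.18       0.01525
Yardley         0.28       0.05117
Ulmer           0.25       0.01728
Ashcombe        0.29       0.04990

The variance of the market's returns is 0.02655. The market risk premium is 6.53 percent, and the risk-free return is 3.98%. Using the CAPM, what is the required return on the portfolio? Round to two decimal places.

12.80%

β_Larkin = 0.01525 / 0.02655 = 0.5744
β_Yardley = 0.05117 / 0.02655 = 1.9273
β_Ulmer = 0.01728 / 0.02655 = 0.6508
β_Ashcombe = 0.04990 / 0.02655 = 1.8795
β_P = Σ w_i β_i = 0.18×0.5744 + 0.28×1.9273 + 0.25×0.6508 + 0.29×1.8795 = 1.3508
E(R_P) = R_f + β_P × MRP = 3.98% + 1.3508 × 6.53% = 12.80%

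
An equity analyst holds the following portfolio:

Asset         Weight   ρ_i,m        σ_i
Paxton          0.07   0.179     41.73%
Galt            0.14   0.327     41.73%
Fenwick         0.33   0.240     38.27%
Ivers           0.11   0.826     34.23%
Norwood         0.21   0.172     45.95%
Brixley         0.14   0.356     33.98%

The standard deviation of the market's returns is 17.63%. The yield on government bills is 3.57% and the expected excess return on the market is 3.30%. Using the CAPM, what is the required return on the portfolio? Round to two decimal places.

5.80%

β_Paxton = 0.179 × 41.73% / 17.63% = 0.4237
β_Galt = 0.327 × 41.73% / 17.63% = 0.7740
β_Fenwick = 0.240 × 38.27% / 17.63% = 0.5210
β_Ivers = 0.826 × 34.23% / 17.63% = 1.6037
β_Norwood = 0.172 × 45.95% / 17.63% = 0.4483
β_Brixley = 0.356 × 33.98% / 17.63% = 0.6862
β_P = Σ w_i β_i = 0.07×0.4237 + 0.14×0.7740 + 0.33×0.5210 + 0.11×1.6037 + 0.21×0.4483 + 0.14×0.6862 = 0.6766
E(R_P) = R_f + β_P × MRP = 3.57% + 0.6766 × 3.30% = 5.80%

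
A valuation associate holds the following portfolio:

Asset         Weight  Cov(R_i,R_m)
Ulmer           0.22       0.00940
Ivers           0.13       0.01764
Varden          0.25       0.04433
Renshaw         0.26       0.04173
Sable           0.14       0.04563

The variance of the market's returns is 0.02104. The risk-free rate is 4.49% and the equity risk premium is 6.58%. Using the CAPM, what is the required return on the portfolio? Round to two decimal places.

β_Ulmer = 0.00940 / 0.02104 = 0.4468
β_Ivers = 0.01764 / 0.02104 = 0.8384
β_Varden = 0.04433 / 0.02104 = 2.1069
β_Renshaw = 0.04173 / 0.02104 = 1.9834
β_Sable = 0.04563 / 0.02104 = 2.1687
β_P = Σ w_i β_i = 0.22×0.4468 + 0.13×0.8384 + 0.25×2.1069 + 0.26×1.9834 + 0.14×2.1687 = 1.5533
E(R_P) = R_f + β_P × MRP = 4.49% + 1.5533 × 6.58% = 14.71%

14.71%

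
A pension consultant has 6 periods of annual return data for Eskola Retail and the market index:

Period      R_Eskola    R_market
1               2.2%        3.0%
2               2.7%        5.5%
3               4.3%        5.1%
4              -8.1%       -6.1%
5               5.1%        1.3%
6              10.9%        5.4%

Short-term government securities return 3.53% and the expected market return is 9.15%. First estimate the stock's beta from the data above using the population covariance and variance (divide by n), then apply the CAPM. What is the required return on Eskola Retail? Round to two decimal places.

10.17%

Mean R_i = (2.2 + 2.7 + 4.3 − 8.1 + 5.1 + 10.9) / 6 = 2.8500%
Mean R_m = (3.0 + 5.5 + 5.1 − 6.1 + 1.3 + 5.4) / 6 = 2.3667%
Σ(R_i − R̄_i)(R_m − R̄_m) = 117.8100  ⇒  Cov = 117.8100 / 6 = 19.6350
Σ(R_m − R̄_m)² = 99.7133  ⇒  Var(R_m) = 99.7133 / 6 = 16.6189
β = Cov / Var(R_m) = 19.6350 / 16.6189 = 1.1815
MRP = 9.15% − 3.53% = 5.62%
E(R) = R_f + β × MRP = 3.53% + 1.1815 × 5.62% = 10.17%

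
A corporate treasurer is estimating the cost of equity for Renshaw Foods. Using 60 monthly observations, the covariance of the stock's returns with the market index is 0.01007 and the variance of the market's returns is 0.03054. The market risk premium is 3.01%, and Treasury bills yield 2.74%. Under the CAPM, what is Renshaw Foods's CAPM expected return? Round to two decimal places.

β = Cov(R_i, R_m) / Var(R_m) = 0.01007 / 0.03054 = 0.3297
E(R) = R_f + β × MRP = 2.74% + 0.3297 × 3.01% = 3.73%

3.73%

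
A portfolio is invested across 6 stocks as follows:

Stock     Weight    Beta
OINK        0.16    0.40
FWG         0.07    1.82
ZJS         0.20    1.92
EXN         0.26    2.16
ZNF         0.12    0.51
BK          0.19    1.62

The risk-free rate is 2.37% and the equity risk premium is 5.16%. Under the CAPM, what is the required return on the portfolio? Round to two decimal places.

10.14%

β_P = Σ w_i β_i = 0.16×0.40 + 0.07×1.82 + 0.20×1.92 + 0.26×2.16 + 0.12×0.51 + 0.19×1.62 = 1.5060
E(R_P) = R_f + β_P × MRP = 2.37% + 1.5060 × 5.16% = 10.14%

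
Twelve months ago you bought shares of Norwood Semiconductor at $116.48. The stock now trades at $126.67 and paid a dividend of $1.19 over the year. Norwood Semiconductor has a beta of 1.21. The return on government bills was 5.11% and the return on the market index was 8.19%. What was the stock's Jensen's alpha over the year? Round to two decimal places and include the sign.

+0.93%

Realised HPR = (P1 + D1 − P0) / P0 = (126.67 + 1.19 − 116.48) / 116.48 = 11.38 / 116.48 = 9.7699%
MRP = 8.19% − 5.11% = 3.08%
CAPM required = R_f + β·MRP = 5.11% + 1.21 × 3.08% = 8.8368%
α = realised − required = 9.7699% − 8.8368% = +0.93%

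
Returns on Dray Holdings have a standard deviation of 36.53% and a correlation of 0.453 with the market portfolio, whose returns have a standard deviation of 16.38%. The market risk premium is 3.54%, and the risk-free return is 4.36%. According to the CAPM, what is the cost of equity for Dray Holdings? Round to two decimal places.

7.94%

β = ρ × σ_i / σ_m = 0.453 × 36.53% / 16.38% = 1.0103
E(R) = 4.36% + 1.0103 × 3.54% = 7.94%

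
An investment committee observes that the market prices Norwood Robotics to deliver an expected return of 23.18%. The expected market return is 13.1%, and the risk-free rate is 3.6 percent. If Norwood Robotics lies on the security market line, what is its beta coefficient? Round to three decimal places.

2.061

MRP = 13.1% − 3.6% = 9.50%
β = (E(R) − R_f) / MRP = (23.18% − 3.6%) / 9.5% = 19.58% / 9.5% = 2.061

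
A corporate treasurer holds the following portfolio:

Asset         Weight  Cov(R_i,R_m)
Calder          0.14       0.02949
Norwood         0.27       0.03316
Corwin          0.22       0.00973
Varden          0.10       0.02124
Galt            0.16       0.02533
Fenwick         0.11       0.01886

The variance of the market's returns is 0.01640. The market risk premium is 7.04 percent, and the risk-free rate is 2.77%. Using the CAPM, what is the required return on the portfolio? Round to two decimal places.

12.85%

β_Calder = 0.02949 / 0.01640 = 1.7982
β_Norwood = 0.03316 / 0.01640 = 2.0220
β_Corwin = 0.00973 / 0.01640 = 0.5933
β_Varden = 0.02124 / 0.01640 = 1.2951
β_Galt = 0.02533 / 0.01640 = 1.5445
β_Fenwick = 0.01886 / 0.01640 = 1.1500
β_P = Σ w_i β_i = 0.14×1.7982 + 0.27×2.0220 + 0.22×0.5933 + 0.10×1.2951 + 0.16×1.5445 + 0.11×1.1500 = 1.4313
E(R_P) = R_f + β_P × MRP = 2.77% + 1.4313 × 7.04% = 12.85%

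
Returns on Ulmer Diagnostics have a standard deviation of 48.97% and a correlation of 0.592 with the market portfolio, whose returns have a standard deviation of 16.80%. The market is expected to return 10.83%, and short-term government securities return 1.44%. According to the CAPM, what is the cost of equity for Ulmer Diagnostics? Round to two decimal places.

β = ρ × σ_i / σ_m = 0.592 × 48.97% / 16.80% = 1.7256
MRP = 10.83% − 1.44% = 9.39%
E(R) = 1.44% + 1.7256 × 9.39% = 17.64%

17.64%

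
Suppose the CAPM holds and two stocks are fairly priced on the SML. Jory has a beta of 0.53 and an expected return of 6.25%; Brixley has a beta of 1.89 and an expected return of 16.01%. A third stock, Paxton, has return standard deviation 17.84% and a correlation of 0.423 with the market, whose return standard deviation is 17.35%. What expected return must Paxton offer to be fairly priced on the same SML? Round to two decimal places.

MRP = (16.01% − 6.25%) / (1.89 − 0.53) = 7.1765%
R_f = 6.25% − 0.53 × 7.1765% = 2.4465%
β_Paxton = ρ·σ_i/σ_m = 0.423 × 17.84 / 17.35 = 0.4349
E(R_Paxton) = R_f + β × MRP = 2.4465% + 0.4349 × 7.1765% = 5.57%

5.57%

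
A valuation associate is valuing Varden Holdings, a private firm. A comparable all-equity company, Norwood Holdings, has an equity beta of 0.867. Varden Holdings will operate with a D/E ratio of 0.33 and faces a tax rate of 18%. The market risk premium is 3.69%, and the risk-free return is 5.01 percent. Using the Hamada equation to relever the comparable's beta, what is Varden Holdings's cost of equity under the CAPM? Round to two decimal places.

9.07%

β_L = β_U × [1 + (1 − t)(D/E)] = 0.867 × [1 + (1 − 0.18) × 0.33]
    = 0.867 × [1 + 0.82 × 0.33] = 0.867 × 1.2706 = 1.1016
E(R) = R_f + β_L × MRP = 5.01% + 1.1016 × 3.69% = 9.07%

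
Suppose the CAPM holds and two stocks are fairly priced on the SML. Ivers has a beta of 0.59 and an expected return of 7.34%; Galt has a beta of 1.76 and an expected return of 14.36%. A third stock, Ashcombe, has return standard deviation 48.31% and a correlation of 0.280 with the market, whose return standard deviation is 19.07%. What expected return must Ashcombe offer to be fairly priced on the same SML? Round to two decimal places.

MRP = (14.36% − 7.34%) / (1.76 − 0.59) = 6.0000%
R_f = 7.34% − 0.59 × 6.0000% = 3.8000%
β_Ashcombe = ρ·σ_i/σ_m = 0.280 × 48.31 / 19.07 = 0.7093
E(R_Ashcombe) = R_f + β × MRP = 3.8000% + 0.7093 × 6.0000% = 8.06%

8.06%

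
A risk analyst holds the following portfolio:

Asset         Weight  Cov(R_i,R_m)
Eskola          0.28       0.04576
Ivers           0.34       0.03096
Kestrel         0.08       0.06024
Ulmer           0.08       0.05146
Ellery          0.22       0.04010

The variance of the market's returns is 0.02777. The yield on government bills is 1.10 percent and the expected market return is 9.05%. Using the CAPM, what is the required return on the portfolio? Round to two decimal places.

12.87%

β_Eskola = 0.04576 / 0.02777 = 1.6478
β_Ivers = 0.03096 / 0.02777 = 1.1149
β_Kestrel = 0.06024 / 0.02777 = 2.1692
β_Ulmer = 0.05146 / 0.02777 = 1.8531
β_Ellery = 0.04010 / 0.02777 = 1.4440
β_P = Σ w_i β_i = 0.28×1.6478 + 0.34×1.1149 + 0.08×2.1692 + 0.08×1.8531 + 0.22×1.4440 = 1.4799
MRP = 9.05% − 1.10% = 7.95%
E(R_P) = R_f + β_P × MRP = 1.10% + 1.4799 × 7.95% = 12.87%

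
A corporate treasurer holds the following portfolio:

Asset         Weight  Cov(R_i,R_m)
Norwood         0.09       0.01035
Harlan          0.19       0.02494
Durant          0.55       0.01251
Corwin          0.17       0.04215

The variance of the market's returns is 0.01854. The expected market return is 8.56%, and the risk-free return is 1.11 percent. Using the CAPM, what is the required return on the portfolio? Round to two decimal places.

9.03%

β_Norwood = 0.01035 / 0.01854 = 0.5583
β_Harlan = 0.02494 / 0.01854 = 1.3452
β_Durant = 0.01251 / 0.01854 = 0.6748
β_Corwin = 0.04215 / 0.01854 = 2.2735
β_P = Σ w_i β_i = 0.09×0.5583 + 0.19×1.3452 + 0.55×0.6748 + 0.17×2.2735 = 1.0635
MRP = 8.56% − 1.11% = 7.45%
E(R_P) = R_f + β_P × MRP = 1.11% + 1.0635 × 7.45% = 9.03%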